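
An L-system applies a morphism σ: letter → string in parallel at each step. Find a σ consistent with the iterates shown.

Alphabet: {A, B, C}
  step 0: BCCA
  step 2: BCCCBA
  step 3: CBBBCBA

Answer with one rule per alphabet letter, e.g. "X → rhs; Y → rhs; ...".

A->BA, B->C, C->B

  step 2 ⇒ step 3: BCCCBA ⇒ C·B·B·B·C·BA
    A ↦ BA
    B ↦ C
    C ↦ B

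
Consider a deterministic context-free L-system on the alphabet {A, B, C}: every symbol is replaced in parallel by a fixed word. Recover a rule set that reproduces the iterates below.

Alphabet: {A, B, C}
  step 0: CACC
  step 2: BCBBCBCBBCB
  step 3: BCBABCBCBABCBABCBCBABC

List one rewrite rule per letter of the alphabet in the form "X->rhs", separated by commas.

A->B, B->BC, C->BA

  step 2 ⇒ step 3: BCBBCBCBBCB ⇒ BC·BA·BC·BC·BA·BC·BA·BC·BC·BA·BC
    B ↦ BC
    C ↦ BA
    A ↦ B  (constrained at step 0)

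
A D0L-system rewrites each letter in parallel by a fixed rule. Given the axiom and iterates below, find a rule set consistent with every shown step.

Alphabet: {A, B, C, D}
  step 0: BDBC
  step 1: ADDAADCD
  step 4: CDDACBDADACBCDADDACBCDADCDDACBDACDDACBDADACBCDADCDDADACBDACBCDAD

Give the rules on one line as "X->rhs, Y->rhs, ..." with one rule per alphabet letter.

  step 0 ⇒ step 1: BDBC ⇒ AD·DA·AD·CD
    B ↦ AD
    C ↦ CD
    D ↦ DA
    A ↦ CB  (constrained at step 1)

A->CB, B->AD, C->CD, D->DA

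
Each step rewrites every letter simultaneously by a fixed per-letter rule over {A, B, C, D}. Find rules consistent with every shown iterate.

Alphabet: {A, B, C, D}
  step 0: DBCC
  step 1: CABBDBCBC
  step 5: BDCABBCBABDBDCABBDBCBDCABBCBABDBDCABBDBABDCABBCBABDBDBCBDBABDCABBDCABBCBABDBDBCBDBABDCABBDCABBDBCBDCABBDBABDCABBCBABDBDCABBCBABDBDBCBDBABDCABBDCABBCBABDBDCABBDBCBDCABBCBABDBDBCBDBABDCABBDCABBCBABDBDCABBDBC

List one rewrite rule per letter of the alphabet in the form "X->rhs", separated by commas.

  step 0 ⇒ step 1: DBCC ⇒ CAB·BD·BC·BC
    B ↦ BD
    C ↦ BC
    D ↦ CAB
    A ↦ BA  (constrained at step 1)

A->BA, B->BD, C->BC, D->CAB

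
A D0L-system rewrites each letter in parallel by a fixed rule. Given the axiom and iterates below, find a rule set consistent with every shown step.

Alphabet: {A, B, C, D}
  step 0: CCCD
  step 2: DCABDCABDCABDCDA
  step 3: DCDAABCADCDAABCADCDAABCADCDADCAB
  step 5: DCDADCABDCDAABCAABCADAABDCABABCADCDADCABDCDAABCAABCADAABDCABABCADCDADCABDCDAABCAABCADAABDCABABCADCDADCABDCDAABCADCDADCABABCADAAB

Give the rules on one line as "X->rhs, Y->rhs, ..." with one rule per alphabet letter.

  step 2 ⇒ step 3: DCABDCABDCABDCDA ⇒ DC·DA·AB·CA·DC·DA·AB·CA·DC·DA·AB·CA·DC·DA·DC·AB
    A ↦ AB
    B ↦ CA
    C ↦ DA
    D ↦ DC

A->AB, B->CA, C->DA, D->DC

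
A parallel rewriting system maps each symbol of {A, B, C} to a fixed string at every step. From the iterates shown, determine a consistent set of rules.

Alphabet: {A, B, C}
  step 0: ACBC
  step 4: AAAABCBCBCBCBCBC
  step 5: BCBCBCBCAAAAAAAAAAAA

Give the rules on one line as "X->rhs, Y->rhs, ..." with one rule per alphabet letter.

A->BC, B->A, C->A

  step 4 ⇒ step 5: AAAABCBCBCBCBCBC ⇒ BC·BC·BC·BC·A·A·A·A·A·A·A·A·A·A·A·A
    A ↦ BC
    B ↦ A
    C ↦ A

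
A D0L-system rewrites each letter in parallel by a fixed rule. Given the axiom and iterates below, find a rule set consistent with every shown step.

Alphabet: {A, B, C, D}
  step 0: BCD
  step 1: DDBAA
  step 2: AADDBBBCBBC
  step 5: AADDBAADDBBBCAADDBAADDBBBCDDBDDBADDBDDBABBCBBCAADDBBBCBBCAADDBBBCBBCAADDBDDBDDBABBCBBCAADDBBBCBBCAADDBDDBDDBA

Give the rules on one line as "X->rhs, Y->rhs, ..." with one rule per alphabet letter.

A->BBC, B->DDB, C->A, D->A

  step 1 ⇒ step 2: DDBAA ⇒ A·A·DDB·BBC·BBC
    A ↦ BBC
    B ↦ DDB
    D ↦ A
  step 0 ⇒ step 1: BCD ⇒ DDB·A·A
    C ↦ A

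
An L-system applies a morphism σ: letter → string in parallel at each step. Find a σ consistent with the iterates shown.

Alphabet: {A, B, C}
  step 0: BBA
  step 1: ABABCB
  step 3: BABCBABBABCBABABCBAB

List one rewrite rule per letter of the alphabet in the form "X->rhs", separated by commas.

  step 0 ⇒ step 1: BBA ⇒ AB·AB·CB
    A ↦ CB
    B ↦ AB
    C ↦ B  (constrained at step 1)

A->CB, B->AB, C->B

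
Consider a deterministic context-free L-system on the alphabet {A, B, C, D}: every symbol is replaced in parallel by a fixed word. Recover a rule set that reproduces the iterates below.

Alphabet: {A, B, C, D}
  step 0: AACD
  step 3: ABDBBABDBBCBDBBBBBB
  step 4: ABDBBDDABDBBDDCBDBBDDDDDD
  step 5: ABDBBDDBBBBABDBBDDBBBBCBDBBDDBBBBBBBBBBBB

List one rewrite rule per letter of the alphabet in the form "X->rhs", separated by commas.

  step 4 ⇒ step 5: ABDBBDDABDBBDDCBDBBDDDDDD ⇒ AB·D·BB·D·D·BB·BB·AB·D·BB·D·D·BB·BB·CB·D·BB·D·D·BB·BB·BB·BB·BB·BB
    A ↦ AB
    B ↦ D
    C ↦ CB
    D ↦ BB

A->AB, B->D, C->CB, D->BB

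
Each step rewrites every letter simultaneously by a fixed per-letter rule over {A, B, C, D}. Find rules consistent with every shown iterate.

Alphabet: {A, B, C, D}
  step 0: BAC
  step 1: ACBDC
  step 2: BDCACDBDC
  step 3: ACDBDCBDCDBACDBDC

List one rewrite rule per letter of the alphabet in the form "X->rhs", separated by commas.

A->B, B->AC, C->DC, D->DB

  step 2 ⇒ step 3: BDCACDBDC ⇒ AC·DB·DC·B·DC·DB·AC·DB·DC
    A ↦ B
    B ↦ AC
    C ↦ DC
    D ↦ DB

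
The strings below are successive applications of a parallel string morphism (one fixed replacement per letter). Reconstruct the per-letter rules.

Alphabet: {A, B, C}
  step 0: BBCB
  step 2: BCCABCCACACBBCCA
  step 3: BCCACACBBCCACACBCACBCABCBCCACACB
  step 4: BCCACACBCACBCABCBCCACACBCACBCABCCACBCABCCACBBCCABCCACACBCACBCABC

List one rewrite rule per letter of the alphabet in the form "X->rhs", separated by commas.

A->CB, B->BC, C->CA

  step 3 ⇒ step 4: BCCACACBBCCACACBCACBCABCBCCACACB ⇒ BC·CA·CA·CB·CA·CB·CA·BC·BC·CA·CA·CB·CA·CB·CA·BC·CA·CB·CA·BC·CA·CB·BC·CA·BC·CA·CA·CB·CA·CB·CA·BC
    A ↦ CB
    B ↦ BC
    C ↦ CA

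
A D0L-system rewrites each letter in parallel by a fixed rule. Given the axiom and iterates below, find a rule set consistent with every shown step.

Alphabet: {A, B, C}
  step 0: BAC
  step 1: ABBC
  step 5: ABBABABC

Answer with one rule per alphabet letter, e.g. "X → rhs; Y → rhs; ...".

  step 0 ⇒ step 1: BAC ⇒ A·B·BC
    A ↦ B
    B ↦ A
    C ↦ BC

A->B, B->A, C->BC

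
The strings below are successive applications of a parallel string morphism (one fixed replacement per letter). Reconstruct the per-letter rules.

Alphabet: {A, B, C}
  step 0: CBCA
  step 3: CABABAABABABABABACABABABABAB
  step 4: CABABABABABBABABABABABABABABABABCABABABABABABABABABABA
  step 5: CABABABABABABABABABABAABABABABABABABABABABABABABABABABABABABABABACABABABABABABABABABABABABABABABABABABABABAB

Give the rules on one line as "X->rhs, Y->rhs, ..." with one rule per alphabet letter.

  step 4 ⇒ step 5: CABABABABABBABABABABABABABABABABCABABABABABABABABABABA ⇒ CA·B·ABA·B·ABA·B·ABA·B·ABA·B·ABA·ABA·B·ABA·B·ABA·B·ABA·B·ABA·B·ABA·B·ABA·B·ABA·B·ABA·B·ABA·B·ABA·CA·B·ABA·B·ABA·B·ABA·B·ABA·B·ABA·B·ABA·B·ABA·B·ABA·B·ABA·B·ABA·B
    A ↦ B
    B ↦ ABA
    C ↦ CA

A->B, B->ABA, C->CA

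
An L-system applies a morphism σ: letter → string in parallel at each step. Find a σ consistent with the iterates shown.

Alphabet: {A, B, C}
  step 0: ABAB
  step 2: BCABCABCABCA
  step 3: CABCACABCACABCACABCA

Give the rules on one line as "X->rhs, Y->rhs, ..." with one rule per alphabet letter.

  step 2 ⇒ step 3: BCABCABCABCA ⇒ CA·B·CA·CA·B·CA·CA·B·CA·CA·B·CA
    A ↦ CA
    B ↦ CA
    C ↦ B

A->CA, B->CA, C->B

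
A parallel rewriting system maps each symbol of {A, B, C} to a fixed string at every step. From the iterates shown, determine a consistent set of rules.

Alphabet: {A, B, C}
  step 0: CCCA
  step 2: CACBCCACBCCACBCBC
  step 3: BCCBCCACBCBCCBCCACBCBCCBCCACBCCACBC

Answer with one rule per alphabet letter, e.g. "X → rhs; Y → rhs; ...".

  step 2 ⇒ step 3: CACBCCACBCCACBCBC ⇒ BC·C·BC·CAC·BC·BC·C·BC·CAC·BC·BC·C·BC·CAC·BC·CAC·BC
    A ↦ C
    B ↦ CAC
    C ↦ BC

A->C, B->CAC, C->BC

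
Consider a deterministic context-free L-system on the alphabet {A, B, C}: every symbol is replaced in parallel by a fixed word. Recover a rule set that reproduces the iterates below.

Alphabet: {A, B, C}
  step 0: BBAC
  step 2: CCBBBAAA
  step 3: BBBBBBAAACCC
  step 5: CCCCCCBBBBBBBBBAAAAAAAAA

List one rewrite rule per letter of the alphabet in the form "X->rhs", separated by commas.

A->C, B->A, C->BBB

  step 2 ⇒ step 3: CCBBBAAA ⇒ BBB·BBB·A·A·A·C·C·C
    A ↦ C
    B ↦ A
    C ↦ BBB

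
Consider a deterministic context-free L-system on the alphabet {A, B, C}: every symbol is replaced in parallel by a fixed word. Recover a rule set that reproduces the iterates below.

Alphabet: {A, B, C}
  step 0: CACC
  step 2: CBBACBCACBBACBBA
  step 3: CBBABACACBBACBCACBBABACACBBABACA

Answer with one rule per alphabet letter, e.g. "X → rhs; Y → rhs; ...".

A->CA, B->BA, C->CB

  step 2 ⇒ step 3: CBBACBCACBBACBBA ⇒ CB·BA·BA·CA·CB·BA·CB·CA·CB·BA·BA·CA·CB·BA·BA·CA
    A ↦ CA
    B ↦ BA
    C ↦ CB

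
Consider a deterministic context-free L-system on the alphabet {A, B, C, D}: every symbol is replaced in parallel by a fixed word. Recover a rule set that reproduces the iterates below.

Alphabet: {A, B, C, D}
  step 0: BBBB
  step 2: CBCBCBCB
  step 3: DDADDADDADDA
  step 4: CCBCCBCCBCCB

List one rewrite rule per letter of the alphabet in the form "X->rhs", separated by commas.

A->B, B->DA, C->D, D->C

  step 3 ⇒ step 4: DDADDADDADDA ⇒ C·C·B·C·C·B·C·C·B·C·C·B
    A ↦ B
    D ↦ C
  step 2 ⇒ step 3: CBCBCBCB ⇒ D·DA·D·DA·D·DA·D·DA
    B ↦ DA
  step 2 ⇒ step 3: CBCBCBCB ⇒ D·DA·D·DA·D·DA·D·DA
    C ↦ D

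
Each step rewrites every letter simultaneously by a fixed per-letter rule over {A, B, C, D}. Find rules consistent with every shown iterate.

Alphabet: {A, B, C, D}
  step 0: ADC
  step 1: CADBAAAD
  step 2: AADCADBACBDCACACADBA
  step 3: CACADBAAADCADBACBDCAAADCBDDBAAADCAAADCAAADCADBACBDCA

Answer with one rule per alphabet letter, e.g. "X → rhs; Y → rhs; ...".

A->CA, B->CBD, C->AAD, D->DBA

  step 2 ⇒ step 3: AADCADBACBDCACACADBA ⇒ CA·CA·DBA·AAD·CA·DBA·CBD·CA·AAD·CBD·DBA·AAD·CA·AAD·CA·AAD·CA·DBA·CBD·CA
    A ↦ CA
    B ↦ CBD
    C ↦ AAD
    D ↦ DBA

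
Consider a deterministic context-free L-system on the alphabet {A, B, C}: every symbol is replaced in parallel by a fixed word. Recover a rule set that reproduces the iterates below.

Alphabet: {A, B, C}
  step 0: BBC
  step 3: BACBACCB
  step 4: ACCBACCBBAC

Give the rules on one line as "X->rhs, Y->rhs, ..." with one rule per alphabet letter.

  step 3 ⇒ step 4: BACBACCB ⇒ AC·C·B·AC·C·B·B·AC
    A ↦ C
    B ↦ AC
    C ↦ B

A->C, B->AC, C->B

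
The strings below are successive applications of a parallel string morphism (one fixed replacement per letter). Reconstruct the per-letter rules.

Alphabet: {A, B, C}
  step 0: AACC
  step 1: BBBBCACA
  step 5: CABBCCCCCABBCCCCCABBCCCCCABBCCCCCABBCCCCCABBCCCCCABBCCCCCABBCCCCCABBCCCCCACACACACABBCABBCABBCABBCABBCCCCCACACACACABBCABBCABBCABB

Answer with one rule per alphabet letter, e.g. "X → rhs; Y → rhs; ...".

A->BB, B->CC, C->CA

  step 0 ⇒ step 1: AACC ⇒ BB·BB·CA·CA
    A ↦ BB
    C ↦ CA
    B ↦ CC  (constrained at step 1)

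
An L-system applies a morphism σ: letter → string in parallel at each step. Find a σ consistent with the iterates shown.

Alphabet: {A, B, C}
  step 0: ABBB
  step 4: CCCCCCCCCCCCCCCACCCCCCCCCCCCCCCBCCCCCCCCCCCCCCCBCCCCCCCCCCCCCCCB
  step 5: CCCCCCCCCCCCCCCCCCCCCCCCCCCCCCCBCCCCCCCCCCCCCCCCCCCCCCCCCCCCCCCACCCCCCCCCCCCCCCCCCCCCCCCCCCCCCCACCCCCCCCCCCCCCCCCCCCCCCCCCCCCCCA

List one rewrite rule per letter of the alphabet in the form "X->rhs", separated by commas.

  step 4 ⇒ step 5: CCCCCCCCCCCCCCCACCCCCCCCCCCCCCCBCCCCCCCCCCCCCCCBCCCCCCCCCCCCCCCB ⇒ CC·CC·CC·CC·CC·CC·CC·CC·CC·CC·CC·CC·CC·CC·CC·CB·CC·CC·CC·CC·CC·CC·CC·CC·CC·CC·CC·CC·CC·CC·CC·CA·CC·CC·CC·CC·CC·CC·CC·CC·CC·CC·CC·CC·CC·CC·CC·CA·CC·CC·CC·CC·CC·CC·CC·CC·CC·CC·CC·CC·CC·CC·CC·CA
    A ↦ CB
    B ↦ CA
    C ↦ CC

A->CB, B->CA, C->CC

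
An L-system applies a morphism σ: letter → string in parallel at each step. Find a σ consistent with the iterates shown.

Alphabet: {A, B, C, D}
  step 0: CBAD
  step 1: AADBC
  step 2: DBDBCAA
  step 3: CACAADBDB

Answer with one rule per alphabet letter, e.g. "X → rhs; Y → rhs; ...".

A->DB, B->A, C->A, D->C

  step 2 ⇒ step 3: DBDBCAA ⇒ C·A·C·A·A·DB·DB
    A ↦ DB
    B ↦ A
    C ↦ A
    D ↦ C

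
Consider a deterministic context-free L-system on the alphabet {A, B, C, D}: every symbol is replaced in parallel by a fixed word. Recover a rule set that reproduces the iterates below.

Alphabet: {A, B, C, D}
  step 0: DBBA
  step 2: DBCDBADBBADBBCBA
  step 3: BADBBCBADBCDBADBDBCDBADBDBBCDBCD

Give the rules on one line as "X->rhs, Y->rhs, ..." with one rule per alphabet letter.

A->CD, B->DB, C->BC, D->BA

  step 2 ⇒ step 3: DBCDBADBBADBBCBA ⇒ BA·DB·BC·BA·DB·CD·BA·DB·DB·CD·BA·DB·DB·BC·DB·CD
    A ↦ CD
    B ↦ DB
    C ↦ BC
    D ↦ BA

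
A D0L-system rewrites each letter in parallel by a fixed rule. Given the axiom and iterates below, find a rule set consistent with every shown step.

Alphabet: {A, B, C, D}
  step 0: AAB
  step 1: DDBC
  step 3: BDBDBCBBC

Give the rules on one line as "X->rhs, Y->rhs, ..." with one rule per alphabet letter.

  step 0 ⇒ step 1: AAB ⇒ D·D·BC
    A ↦ D
    B ↦ BC
    C ↦ B  (constrained at step 1)
    D ↦ CA  (constrained at step 1)

A->D, B->BC, C->B, D->CA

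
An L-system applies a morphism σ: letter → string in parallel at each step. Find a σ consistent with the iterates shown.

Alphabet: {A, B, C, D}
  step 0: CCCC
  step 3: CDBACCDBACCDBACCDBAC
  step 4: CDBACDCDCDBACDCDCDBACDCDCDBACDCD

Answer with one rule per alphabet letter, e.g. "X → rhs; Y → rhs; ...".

  step 3 ⇒ step 4: CDBACCDBACCDBACCDBAC ⇒ CD·B·AC·D·CD·CD·B·AC·D·CD·CD·B·AC·D·CD·CD·B·AC·D·CD
    A ↦ D
    B ↦ AC
    C ↦ CD
    D ↦ B

A->D, B->AC, C->CD, D->B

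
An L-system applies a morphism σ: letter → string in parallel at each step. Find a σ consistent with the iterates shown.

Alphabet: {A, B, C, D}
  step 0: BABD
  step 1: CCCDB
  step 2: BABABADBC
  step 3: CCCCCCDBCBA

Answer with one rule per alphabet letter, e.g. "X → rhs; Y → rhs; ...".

  step 2 ⇒ step 3: BABABADBC ⇒ C·C·C·C·C·C·DB·C·BA
    A ↦ C
    B ↦ C
    C ↦ BA
    D ↦ DB

A->C, B->C, C->BA, D->DB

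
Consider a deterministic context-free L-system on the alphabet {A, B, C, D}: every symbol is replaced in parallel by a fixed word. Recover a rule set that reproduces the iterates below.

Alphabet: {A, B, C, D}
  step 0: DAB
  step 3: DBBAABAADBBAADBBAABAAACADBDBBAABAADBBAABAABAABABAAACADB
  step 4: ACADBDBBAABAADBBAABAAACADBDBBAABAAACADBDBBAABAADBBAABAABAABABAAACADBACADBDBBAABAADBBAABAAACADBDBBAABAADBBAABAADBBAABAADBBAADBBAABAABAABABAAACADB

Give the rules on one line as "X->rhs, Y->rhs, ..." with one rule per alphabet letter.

A->BAA, B->DB, C->BA, D->ACA

  step 3 ⇒ step 4: DBBAABAADBBAADBBAABAAACADBDBBAABAADBBAABAABAABABAAACADB ⇒ ACA·DB·DB·BAA·BAA·DB·BAA·BAA·ACA·DB·DB·BAA·BAA·ACA·DB·DB·BAA·BAA·DB·BAA·BAA·BAA·BA·BAA·ACA·DB·ACA·DB·DB·BAA·BAA·DB·BAA·BAA·ACA·DB·DB·BAA·BAA·DB·BAA·BAA·DB·BAA·BAA·DB·BAA·DB·BAA·BAA·BAA·BA·BAA·ACA·DB
    A ↦ BAA
    B ↦ DB
    C ↦ BA
    D ↦ ACA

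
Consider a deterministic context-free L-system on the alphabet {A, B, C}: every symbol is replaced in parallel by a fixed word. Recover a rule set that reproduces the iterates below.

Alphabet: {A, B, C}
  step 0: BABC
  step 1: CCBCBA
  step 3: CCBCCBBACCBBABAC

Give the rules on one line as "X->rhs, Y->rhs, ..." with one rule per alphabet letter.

A->CB, B->C, C->BA

  step 0 ⇒ step 1: BABC ⇒ C·CB·C·BA
    A ↦ CB
    B ↦ C
    C ↦ BA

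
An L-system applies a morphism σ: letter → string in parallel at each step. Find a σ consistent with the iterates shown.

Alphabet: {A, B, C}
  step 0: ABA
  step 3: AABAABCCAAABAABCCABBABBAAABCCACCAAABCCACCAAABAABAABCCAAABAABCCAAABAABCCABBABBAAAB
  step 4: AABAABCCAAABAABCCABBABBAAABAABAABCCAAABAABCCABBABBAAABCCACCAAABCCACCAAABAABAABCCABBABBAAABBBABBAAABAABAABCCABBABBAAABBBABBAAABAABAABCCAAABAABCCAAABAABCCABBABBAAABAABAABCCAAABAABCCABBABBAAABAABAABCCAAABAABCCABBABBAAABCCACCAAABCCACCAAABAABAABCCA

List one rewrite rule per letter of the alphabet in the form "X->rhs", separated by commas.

A->AAB, B->CCA, C->BBA

  step 3 ⇒ step 4: AABAABCCAAABAABCCABBABBAAABCCACCAAABCCACCAAABAABAABCCAAABAABCCAAABAABCCABBABBAAAB ⇒ AAB·AAB·CCA·AAB·AAB·CCA·BBA·BBA·AAB·AAB·AAB·CCA·AAB·AAB·CCA·BBA·BBA·AAB·CCA·CCA·AAB·CCA·CCA·AAB·AAB·AAB·CCA·BBA·BBA·AAB·BBA·BBA·AAB·AAB·AAB·CCA·BBA·BBA·AAB·BBA·BBA·AAB·AAB·AAB·CCA·AAB·AAB·CCA·AAB·AAB·CCA·BBA·BBA·AAB·AAB·AAB·CCA·AAB·AAB·CCA·BBA·BBA·AAB·AAB·AAB·CCA·AAB·AAB·CCA·BBA·BBA·AAB·CCA·CCA·AAB·CCA·CCA·AAB·AAB·AAB·CCA
    A ↦ AAB
    B ↦ CCA
    C ↦ BBA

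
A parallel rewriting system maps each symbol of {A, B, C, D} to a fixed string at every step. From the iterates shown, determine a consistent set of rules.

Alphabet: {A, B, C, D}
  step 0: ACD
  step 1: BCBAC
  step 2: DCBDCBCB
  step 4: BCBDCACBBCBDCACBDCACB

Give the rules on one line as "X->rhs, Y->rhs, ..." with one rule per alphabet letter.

A->BC, B->DC, C->B, D->AC

  step 1 ⇒ step 2: BCBAC ⇒ DC·B·DC·BC·B
    A ↦ BC
    B ↦ DC
    C ↦ B
  step 0 ⇒ step 1: ACD ⇒ BC·B·AC
    D ↦ AC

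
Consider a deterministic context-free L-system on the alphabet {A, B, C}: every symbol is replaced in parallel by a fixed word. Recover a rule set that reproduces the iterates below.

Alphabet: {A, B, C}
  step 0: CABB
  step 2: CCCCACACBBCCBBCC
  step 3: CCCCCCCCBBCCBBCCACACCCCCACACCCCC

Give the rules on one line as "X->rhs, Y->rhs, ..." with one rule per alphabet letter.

A->BB, B->AC, C->CC

  step 2 ⇒ step 3: CCCCACACBBCCBBCC ⇒ CC·CC·CC·CC·BB·CC·BB·CC·AC·AC·CC·CC·AC·AC·CC·CC
    A ↦ BB
    B ↦ AC
    C ↦ CC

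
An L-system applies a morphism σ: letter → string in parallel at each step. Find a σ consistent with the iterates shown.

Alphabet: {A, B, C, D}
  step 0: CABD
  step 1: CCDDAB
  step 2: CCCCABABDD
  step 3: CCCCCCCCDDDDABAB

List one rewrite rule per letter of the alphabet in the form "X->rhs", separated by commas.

A->D, B->D, C->CC, D->AB

  step 2 ⇒ step 3: CCCCABABDD ⇒ CC·CC·CC·CC·D·D·D·D·AB·AB
    A ↦ D
    B ↦ D
    C ↦ CC
    D ↦ AB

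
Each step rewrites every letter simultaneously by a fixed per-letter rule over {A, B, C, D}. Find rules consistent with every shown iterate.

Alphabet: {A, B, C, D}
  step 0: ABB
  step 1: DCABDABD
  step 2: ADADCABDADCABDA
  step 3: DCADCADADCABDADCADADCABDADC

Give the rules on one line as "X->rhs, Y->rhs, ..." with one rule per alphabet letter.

A->DC, B->ABD, C->DA, D->A

  step 2 ⇒ step 3: ADADCABDADCABDA ⇒ DC·A·DC·A·DA·DC·ABD·A·DC·A·DA·DC·ABD·A·DC
    A ↦ DC
    B ↦ ABD
    C ↦ DA
    D ↦ A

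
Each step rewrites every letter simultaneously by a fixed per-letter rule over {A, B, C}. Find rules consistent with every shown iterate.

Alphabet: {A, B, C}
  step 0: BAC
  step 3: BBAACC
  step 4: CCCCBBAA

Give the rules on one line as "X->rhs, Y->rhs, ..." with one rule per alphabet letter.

  step 3 ⇒ step 4: BBAACC ⇒ CC·CC·B·B·A·A
    A ↦ B
    B ↦ CC
    C ↦ A

A->B, B->CC, C->A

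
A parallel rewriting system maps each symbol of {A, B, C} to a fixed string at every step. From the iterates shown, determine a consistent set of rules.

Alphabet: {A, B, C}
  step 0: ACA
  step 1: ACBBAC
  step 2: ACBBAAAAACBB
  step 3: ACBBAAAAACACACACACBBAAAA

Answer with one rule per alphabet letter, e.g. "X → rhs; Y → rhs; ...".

A->AC, B->AA, C->BB

  step 2 ⇒ step 3: ACBBAAAAACBB ⇒ AC·BB·AA·AA·AC·AC·AC·AC·AC·BB·AA·AA
    A ↦ AC
    B ↦ AA
    C ↦ BB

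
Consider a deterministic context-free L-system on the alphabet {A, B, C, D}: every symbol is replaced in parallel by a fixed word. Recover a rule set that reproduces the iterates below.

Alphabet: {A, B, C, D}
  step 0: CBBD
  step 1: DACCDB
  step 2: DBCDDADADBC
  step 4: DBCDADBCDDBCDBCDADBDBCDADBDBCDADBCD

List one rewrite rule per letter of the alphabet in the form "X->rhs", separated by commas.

A->CD, B->C, C->DA, D->DB

  step 1 ⇒ step 2: DACCDB ⇒ DB·CD·DA·DA·DB·C
    A ↦ CD
    B ↦ C
    C ↦ DA
    D ↦ DB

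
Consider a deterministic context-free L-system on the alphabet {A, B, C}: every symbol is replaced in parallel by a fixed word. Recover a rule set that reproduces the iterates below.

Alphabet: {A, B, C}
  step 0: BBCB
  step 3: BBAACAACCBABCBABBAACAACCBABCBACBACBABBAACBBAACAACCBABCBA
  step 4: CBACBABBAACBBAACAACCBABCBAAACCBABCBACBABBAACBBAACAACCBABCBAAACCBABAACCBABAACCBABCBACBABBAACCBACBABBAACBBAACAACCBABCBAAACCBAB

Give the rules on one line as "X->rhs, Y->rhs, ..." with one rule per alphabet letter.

  step 3 ⇒ step 4: BBAACAACCBABCBABBAACAACCBABCBACBACBABBAACBBAACAACCBABCBA ⇒ CBA·CBA·B·B·AAC·B·B·AAC·AAC·CBA·B·CBA·AAC·CBA·B·CBA·CBA·B·B·AAC·B·B·AAC·AAC·CBA·B·CBA·AAC·CBA·B·AAC·CBA·B·AAC·CBA·B·CBA·CBA·B·B·AAC·CBA·CBA·B·B·AAC·B·B·AAC·AAC·CBA·B·CBA·AAC·CBA·B
    A ↦ B
    B ↦ CBA
    C ↦ AAC

A->B, B->CBA, C->AAC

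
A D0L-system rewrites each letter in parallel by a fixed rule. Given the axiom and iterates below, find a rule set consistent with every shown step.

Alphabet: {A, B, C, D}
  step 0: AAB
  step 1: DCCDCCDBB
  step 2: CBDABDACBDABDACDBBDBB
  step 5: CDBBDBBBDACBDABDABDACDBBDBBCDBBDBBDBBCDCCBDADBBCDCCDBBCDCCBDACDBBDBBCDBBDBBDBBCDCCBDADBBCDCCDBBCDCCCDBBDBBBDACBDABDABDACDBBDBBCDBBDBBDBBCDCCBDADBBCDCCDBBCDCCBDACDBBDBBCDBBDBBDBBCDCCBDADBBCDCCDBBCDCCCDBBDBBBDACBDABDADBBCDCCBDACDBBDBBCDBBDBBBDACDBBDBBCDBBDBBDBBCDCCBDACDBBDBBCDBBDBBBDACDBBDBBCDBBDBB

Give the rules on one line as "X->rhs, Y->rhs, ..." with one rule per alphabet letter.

  step 1 ⇒ step 2: DCCDCCDBB ⇒ C·BDA·BDA·C·BDA·BDA·C·DBB·DBB
    B ↦ DBB
    C ↦ BDA
    D ↦ C
  step 0 ⇒ step 1: AAB ⇒ DCC·DCC·DBB
    A ↦ DCC

A->DCC, B->DBB, C->BDA, D->C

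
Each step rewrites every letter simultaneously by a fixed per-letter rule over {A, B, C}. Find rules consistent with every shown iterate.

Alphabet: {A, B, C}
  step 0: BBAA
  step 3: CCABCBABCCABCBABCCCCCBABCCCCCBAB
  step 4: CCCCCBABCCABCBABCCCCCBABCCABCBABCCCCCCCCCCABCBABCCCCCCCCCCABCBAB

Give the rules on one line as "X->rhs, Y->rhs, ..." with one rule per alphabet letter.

  step 3 ⇒ step 4: CCABCBABCCABCBABCCCCCBABCCCCCBAB ⇒ CC·CC·CB·AB·CC·AB·CB·AB·CC·CC·CB·AB·CC·AB·CB·AB·CC·CC·CC·CC·CC·AB·CB·AB·CC·CC·CC·CC·CC·AB·CB·AB
    A ↦ CB
    B ↦ AB
    C ↦ CC

A->CB, B->AB, C->CC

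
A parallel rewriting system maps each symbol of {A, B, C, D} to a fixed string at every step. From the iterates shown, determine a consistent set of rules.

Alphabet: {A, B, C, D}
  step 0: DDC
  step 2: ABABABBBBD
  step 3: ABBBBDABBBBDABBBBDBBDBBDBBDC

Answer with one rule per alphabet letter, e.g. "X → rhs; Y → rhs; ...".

  step 2 ⇒ step 3: ABABABBBBD ⇒ ABB·BBD·ABB·BBD·ABB·BBD·BBD·BBD·BBD·C
    A ↦ ABB
    B ↦ BBD
    D ↦ C
    C ↦ AB  (constrained at step 0)

A->ABB, B->BBD, C->AB, D->C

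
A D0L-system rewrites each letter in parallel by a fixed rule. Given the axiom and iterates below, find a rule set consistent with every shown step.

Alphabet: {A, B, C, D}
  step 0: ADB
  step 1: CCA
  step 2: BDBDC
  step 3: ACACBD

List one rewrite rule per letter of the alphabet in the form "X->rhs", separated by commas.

  step 2 ⇒ step 3: BDBDC ⇒ A·C·A·C·BD
    B ↦ A
    C ↦ BD
    D ↦ C
  step 0 ⇒ step 1: ADB ⇒ C·C·A
    A ↦ C

A->C, B->A, C->BD, D->C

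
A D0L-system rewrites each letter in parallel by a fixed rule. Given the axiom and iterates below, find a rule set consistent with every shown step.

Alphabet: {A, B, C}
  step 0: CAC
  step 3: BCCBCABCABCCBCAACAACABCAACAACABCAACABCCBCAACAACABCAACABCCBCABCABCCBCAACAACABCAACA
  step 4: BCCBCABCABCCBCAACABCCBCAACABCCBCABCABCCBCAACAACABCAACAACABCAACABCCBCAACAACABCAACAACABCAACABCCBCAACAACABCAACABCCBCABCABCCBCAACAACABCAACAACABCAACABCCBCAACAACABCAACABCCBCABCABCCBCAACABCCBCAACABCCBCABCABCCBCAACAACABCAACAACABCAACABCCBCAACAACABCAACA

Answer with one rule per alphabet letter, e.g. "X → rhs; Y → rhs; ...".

A->ACA, B->BCC, C->BCA

  step 3 ⇒ step 4: BCCBCABCABCCBCAACAACABCAACAACABCAACABCCBCAACAACABCAACABCCBCABCABCCBCAACAACABCAACA ⇒ BCC·BCA·BCA·BCC·BCA·ACA·BCC·BCA·ACA·BCC·BCA·BCA·BCC·BCA·ACA·ACA·BCA·ACA·ACA·BCA·ACA·BCC·BCA·ACA·ACA·BCA·ACA·ACA·BCA·ACA·BCC·BCA·ACA·ACA·BCA·ACA·BCC·BCA·BCA·BCC·BCA·ACA·ACA·BCA·ACA·ACA·BCA·ACA·BCC·BCA·ACA·ACA·BCA·ACA·BCC·BCA·BCA·BCC·BCA·ACA·BCC·BCA·ACA·BCC·BCA·BCA·BCC·BCA·ACA·ACA·BCA·ACA·ACA·BCA·ACA·BCC·BCA·ACA·ACA·BCA·ACA
    A ↦ ACA
    B ↦ BCC
    C ↦ BCA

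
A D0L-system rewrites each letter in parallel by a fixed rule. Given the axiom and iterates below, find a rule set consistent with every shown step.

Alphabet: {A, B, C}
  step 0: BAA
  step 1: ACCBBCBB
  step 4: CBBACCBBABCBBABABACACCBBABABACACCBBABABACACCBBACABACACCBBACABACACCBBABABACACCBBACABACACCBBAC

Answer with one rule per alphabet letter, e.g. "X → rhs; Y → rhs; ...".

  step 0 ⇒ step 1: BAA ⇒ AC·CBB·CBB
    A ↦ CBB
    B ↦ AC
    C ↦ AB  (constrained at step 1)

A->CBB, B->AC, C->AB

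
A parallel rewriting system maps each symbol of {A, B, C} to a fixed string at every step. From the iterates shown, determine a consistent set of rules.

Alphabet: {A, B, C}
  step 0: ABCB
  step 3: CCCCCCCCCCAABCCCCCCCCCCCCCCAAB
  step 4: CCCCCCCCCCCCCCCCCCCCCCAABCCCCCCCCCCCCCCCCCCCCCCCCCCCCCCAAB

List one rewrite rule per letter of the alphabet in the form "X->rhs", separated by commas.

  step 3 ⇒ step 4: CCCCCCCCCCAABCCCCCCCCCCCCCCAAB ⇒ CC·CC·CC·CC·CC·CC·CC·CC·CC·CC·C·C·AAB·CC·CC·CC·CC·CC·CC·CC·CC·CC·CC·CC·CC·CC·CC·C·C·AAB
    A ↦ C
    B ↦ AAB
    C ↦ CC

A->C, B->AAB, C->CC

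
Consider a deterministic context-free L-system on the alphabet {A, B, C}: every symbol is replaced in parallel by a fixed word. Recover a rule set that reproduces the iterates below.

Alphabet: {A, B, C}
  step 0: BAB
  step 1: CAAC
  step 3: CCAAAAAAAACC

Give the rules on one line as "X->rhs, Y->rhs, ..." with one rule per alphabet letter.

A->AA, B->C, C->BB

  step 0 ⇒ step 1: BAB ⇒ C·AA·C
    A ↦ AA
    B ↦ C
    C ↦ BB  (constrained at step 1)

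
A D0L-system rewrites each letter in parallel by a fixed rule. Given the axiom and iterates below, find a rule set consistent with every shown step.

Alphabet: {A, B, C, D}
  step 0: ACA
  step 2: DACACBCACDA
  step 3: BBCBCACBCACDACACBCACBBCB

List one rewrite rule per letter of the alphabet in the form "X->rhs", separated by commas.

  step 2 ⇒ step 3: DACACBCACDA ⇒ BBC·B·CAC·B·CAC·DA·CAC·B·CAC·BBC·B
    A ↦ B
    B ↦ DA
    C ↦ CAC
    D ↦ BBC

A->B, B->DA, C->CAC, D->BBC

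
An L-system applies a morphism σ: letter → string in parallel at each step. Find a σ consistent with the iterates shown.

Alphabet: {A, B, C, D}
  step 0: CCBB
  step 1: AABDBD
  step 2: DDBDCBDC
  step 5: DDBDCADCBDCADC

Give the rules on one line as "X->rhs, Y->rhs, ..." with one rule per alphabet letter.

A->D, B->BD, C->A, D->C

  step 1 ⇒ step 2: AABDBD ⇒ D·D·BD·C·BD·C
    A ↦ D
    B ↦ BD
    D ↦ C
  step 0 ⇒ step 1: CCBB ⇒ A·A·BD·BD
    C ↦ A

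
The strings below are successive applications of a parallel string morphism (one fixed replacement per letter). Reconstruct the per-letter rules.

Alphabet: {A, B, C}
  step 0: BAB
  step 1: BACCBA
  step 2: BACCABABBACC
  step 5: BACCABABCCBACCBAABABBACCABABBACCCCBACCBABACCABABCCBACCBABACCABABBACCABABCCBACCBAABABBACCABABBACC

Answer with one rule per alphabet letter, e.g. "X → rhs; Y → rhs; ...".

  step 1 ⇒ step 2: BACCBA ⇒ BA·CC·AB·AB·BA·CC
    A ↦ CC
    B ↦ BA
    C ↦ AB

A->CC, B->BA, C->AB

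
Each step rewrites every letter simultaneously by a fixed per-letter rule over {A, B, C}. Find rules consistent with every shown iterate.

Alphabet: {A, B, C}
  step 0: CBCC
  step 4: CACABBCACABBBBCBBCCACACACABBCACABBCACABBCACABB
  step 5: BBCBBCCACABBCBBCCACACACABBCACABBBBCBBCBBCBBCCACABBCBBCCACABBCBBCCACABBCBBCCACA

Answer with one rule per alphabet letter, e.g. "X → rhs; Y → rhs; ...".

A->C, B->CA, C->BB

  step 4 ⇒ step 5: CACABBCACABBBBCBBCCACACACABBCACABBCACABBCACABB ⇒ BB·C·BB·C·CA·CA·BB·C·BB·C·CA·CA·CA·CA·BB·CA·CA·BB·BB·C·BB·C·BB·C·BB·C·CA·CA·BB·C·BB·C·CA·CA·BB·C·BB·C·CA·CA·BB·C·BB·C·CA·CA
    A ↦ C
    B ↦ CA
    C ↦ BB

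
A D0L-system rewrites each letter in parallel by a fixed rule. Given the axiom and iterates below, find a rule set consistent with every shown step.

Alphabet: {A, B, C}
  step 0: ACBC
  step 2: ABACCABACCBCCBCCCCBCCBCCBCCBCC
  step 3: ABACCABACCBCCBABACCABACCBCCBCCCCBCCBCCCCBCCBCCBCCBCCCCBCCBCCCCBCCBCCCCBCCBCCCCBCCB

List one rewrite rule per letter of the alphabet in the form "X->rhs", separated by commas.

  step 2 ⇒ step 3: ABACCABACCBCCBCCCCBCCBCCBCCBCC ⇒ ABA·CC·ABA·CCB·CCB·ABA·CC·ABA·CCB·CCB·CC·CCB·CCB·CC·CCB·CCB·CCB·CCB·CC·CCB·CCB·CC·CCB·CCB·CC·CCB·CCB·CC·CCB·CCB
    A ↦ ABA
    B ↦ CC
    C ↦ CCB

A->ABA, B->CC, C->CCB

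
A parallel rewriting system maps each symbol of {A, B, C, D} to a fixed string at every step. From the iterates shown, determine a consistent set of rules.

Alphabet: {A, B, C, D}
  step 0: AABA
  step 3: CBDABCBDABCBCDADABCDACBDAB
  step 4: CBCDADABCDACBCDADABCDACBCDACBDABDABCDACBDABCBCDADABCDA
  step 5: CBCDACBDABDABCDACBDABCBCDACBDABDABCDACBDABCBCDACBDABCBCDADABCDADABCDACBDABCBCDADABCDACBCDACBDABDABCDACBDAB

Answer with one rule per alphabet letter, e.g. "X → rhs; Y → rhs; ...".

A->B, B->CDA, C->CB, D->DA

  step 4 ⇒ step 5: CBCDADABCDACBCDADABCDACBCDACBDABDABCDACBDABCBCDADABCDA ⇒ CB·CDA·CB·DA·B·DA·B·CDA·CB·DA·B·CB·CDA·CB·DA·B·DA·B·CDA·CB·DA·B·CB·CDA·CB·DA·B·CB·CDA·DA·B·CDA·DA·B·CDA·CB·DA·B·CB·CDA·DA·B·CDA·CB·CDA·CB·DA·B·DA·B·CDA·CB·DA·B
    A ↦ B
    B ↦ CDA
    C ↦ CB
    D ↦ DA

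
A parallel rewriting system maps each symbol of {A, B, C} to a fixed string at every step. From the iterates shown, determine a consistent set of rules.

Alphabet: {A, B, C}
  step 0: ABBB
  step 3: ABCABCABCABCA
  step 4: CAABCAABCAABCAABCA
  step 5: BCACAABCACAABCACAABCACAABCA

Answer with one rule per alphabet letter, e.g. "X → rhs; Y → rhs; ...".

  step 4 ⇒ step 5: CAABCAABCAABCAABCA ⇒ B·CA·CA·A·B·CA·CA·A·B·CA·CA·A·B·CA·CA·A·B·CA
    A ↦ CA
    B ↦ A
    C ↦ B

A->CA, B->A, C->B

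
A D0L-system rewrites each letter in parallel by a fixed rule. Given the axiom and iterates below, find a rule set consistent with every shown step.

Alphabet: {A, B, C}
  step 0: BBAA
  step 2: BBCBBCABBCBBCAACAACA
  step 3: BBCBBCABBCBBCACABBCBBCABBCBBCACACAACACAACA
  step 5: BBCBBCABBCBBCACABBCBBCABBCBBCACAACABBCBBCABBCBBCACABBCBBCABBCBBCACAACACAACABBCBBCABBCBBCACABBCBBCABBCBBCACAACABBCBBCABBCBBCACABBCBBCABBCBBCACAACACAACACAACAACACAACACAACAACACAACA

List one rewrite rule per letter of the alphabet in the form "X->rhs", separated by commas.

A->CA, B->BBC, C->A

  step 2 ⇒ step 3: BBCBBCABBCBBCAACAACA ⇒ BBC·BBC·A·BBC·BBC·A·CA·BBC·BBC·A·BBC·BBC·A·CA·CA·A·CA·CA·A·CA
    A ↦ CA
    B ↦ BBC
    C ↦ A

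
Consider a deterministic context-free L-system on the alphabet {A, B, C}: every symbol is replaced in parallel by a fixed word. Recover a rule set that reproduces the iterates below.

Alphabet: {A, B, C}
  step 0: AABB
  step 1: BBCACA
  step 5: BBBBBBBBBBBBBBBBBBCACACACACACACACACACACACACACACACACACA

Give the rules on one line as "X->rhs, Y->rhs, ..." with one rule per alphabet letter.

  step 0 ⇒ step 1: AABB ⇒ B·B·CA·CA
    A ↦ B
    B ↦ CA
    C ↦ BB  (constrained at step 1)

A->B, B->CA, C->BB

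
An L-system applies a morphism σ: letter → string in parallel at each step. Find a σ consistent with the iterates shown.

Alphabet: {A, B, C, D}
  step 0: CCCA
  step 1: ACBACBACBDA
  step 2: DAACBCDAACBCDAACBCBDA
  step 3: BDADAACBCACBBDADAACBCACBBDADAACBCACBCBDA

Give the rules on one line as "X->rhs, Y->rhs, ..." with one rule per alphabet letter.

A->DA, B->C, C->ACB, D->B

  step 2 ⇒ step 3: DAACBCDAACBCDAACBCBDA ⇒ B·DA·DA·ACB·C·ACB·B·DA·DA·ACB·C·ACB·B·DA·DA·ACB·C·ACB·C·B·DA
    A ↦ DA
    B ↦ C
    C ↦ ACB
    D ↦ B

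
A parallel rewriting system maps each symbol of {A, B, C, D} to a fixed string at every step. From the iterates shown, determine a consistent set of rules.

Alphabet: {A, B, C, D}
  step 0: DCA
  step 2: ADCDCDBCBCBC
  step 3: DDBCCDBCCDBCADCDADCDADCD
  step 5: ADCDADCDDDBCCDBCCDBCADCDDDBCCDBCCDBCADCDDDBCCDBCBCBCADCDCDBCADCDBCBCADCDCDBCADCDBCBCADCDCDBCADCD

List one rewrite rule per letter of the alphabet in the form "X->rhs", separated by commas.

A->DD, B->AD, C->CD, D->BC

  step 2 ⇒ step 3: ADCDCDBCBCBC ⇒ DD·BC·CD·BC·CD·BC·AD·CD·AD·CD·AD·CD
    A ↦ DD
    B ↦ AD
    C ↦ CD
    D ↦ BC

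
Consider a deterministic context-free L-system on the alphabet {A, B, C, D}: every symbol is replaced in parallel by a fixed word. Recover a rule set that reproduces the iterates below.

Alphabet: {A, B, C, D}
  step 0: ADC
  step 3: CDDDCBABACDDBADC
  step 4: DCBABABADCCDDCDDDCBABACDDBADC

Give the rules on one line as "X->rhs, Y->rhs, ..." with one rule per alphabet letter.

A->D, B->CD, C->DC, D->BA

  step 3 ⇒ step 4: CDDDCBABACDDBADC ⇒ DC·BA·BA·BA·DC·CD·D·CD·D·DC·BA·BA·CD·D·BA·DC
    A ↦ D
    B ↦ CD
    C ↦ DC
    D ↦ BA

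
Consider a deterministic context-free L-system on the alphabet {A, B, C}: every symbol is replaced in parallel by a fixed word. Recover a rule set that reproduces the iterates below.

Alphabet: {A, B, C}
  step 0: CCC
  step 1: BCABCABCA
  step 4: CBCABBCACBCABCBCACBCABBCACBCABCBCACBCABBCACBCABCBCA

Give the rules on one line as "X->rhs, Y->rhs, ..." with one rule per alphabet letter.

  step 0 ⇒ step 1: CCC ⇒ BCA·BCA·BCA
    C ↦ BCA
    A ↦ B  (constrained at step 1)
    B ↦ C  (constrained at step 1)

A->B, B->C, C->BCA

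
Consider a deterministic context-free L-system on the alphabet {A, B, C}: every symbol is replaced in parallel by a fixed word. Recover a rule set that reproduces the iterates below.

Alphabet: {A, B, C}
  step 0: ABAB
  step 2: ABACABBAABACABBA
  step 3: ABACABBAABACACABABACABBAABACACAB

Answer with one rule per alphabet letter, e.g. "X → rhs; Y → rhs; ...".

  step 2 ⇒ step 3: ABACABBAABACABBA ⇒ AB·AC·AB·BA·AB·AC·AC·AB·AB·AC·AB·BA·AB·AC·AC·AB
    A ↦ AB
    B ↦ AC
    C ↦ BA

A->AB, B->AC, C->BA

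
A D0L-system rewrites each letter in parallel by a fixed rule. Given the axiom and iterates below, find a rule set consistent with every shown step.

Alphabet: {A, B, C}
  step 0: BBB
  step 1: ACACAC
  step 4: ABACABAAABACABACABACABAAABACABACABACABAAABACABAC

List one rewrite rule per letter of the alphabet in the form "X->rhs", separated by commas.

  step 0 ⇒ step 1: BBB ⇒ AC·AC·AC
    B ↦ AC
    A ↦ AB  (constrained at step 1)
    C ↦ AA  (constrained at step 1)

A->AB, B->AC, C->AA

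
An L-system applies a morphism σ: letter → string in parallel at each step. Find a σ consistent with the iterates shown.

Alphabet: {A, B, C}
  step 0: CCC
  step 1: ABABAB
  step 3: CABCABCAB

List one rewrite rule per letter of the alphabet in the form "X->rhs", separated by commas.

  step 0 ⇒ step 1: CCC ⇒ AB·AB·AB
    C ↦ AB
    A ↦ B  (constrained at step 1)
    B ↦ C  (constrained at step 1)

A->B, B->C, C->AB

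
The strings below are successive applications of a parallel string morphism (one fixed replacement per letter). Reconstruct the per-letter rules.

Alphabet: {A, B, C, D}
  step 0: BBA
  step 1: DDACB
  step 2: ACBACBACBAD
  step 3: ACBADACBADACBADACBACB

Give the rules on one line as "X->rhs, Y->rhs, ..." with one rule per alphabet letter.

A->ACB, B->D, C->A, D->ACB

  step 2 ⇒ step 3: ACBACBACBAD ⇒ ACB·A·D·ACB·A·D·ACB·A·D·ACB·ACB
    A ↦ ACB
    B ↦ D
    C ↦ A
    D ↦ ACB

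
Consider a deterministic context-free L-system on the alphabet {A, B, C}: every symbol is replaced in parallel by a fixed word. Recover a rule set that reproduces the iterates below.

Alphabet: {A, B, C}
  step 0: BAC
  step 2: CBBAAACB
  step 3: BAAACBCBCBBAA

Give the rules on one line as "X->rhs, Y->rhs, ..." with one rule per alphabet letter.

  step 2 ⇒ step 3: CBBAAACB ⇒ BA·A·A·CB·CB·CB·BA·A
    A ↦ CB
    B ↦ A
    C ↦ BA

A->CB, B->A, C->BA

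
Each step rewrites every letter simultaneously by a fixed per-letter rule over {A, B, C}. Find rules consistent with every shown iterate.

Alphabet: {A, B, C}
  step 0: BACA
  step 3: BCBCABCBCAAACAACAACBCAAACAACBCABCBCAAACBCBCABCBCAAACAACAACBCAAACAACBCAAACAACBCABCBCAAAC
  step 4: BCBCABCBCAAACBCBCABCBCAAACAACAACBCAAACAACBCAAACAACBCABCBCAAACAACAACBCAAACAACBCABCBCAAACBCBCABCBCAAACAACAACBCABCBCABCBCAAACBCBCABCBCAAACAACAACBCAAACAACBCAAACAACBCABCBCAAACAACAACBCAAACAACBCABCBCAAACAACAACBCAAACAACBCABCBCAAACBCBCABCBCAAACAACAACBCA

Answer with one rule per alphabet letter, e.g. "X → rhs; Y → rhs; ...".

  step 3 ⇒ step 4: BCBCABCBCAAACAACAACBCAAACAACBCABCBCAAACBCBCABCBCAAACAACAACBCAAACAACBCAAACAACBCABCBCAAAC ⇒ BC·BCA·BC·BCA·AAC·BC·BCA·BC·BCA·AAC·AAC·AAC·BCA·AAC·AAC·BCA·AAC·AAC·BCA·BC·BCA·AAC·AAC·AAC·BCA·AAC·AAC·BCA·BC·BCA·AAC·BC·BCA·BC·BCA·AAC·AAC·AAC·BCA·BC·BCA·BC·BCA·AAC·BC·BCA·BC·BCA·AAC·AAC·AAC·BCA·AAC·AAC·BCA·AAC·AAC·BCA·BC·BCA·AAC·AAC·AAC·BCA·AAC·AAC·BCA·BC·BCA·AAC·AAC·AAC·BCA·AAC·AAC·BCA·BC·BCA·AAC·BC·BCA·BC·BCA·AAC·AAC·AAC·BCA
    A ↦ AAC
    B ↦ BC
    C ↦ BCA

A->AAC, B->BC, C->BCA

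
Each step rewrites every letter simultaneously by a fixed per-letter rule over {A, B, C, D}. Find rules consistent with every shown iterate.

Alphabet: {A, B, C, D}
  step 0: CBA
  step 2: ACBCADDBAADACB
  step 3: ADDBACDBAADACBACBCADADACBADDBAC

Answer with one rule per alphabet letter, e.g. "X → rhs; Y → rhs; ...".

A->AD, B->C, C->DBA, D->ACB

  step 2 ⇒ step 3: ACBCADDBAADACB ⇒ AD·DBA·C·DBA·AD·ACB·ACB·C·AD·AD·ACB·AD·DBA·C
    A ↦ AD
    B ↦ C
    C ↦ DBA
    D ↦ ACB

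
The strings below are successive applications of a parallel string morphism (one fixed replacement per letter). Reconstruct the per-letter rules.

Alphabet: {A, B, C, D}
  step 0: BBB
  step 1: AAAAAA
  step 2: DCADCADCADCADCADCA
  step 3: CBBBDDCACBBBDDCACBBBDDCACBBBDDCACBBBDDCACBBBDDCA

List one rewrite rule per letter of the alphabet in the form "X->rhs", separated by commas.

  step 2 ⇒ step 3: DCADCADCADCADCADCA ⇒ CB·BBD·DCA·CB·BBD·DCA·CB·BBD·DCA·CB·BBD·DCA·CB·BBD·DCA·CB·BBD·DCA
    A ↦ DCA
    C ↦ BBD
    D ↦ CB
  step 0 ⇒ step 1: BBB ⇒ AA·AA·AA
    B ↦ AA

A->DCA, B->AA, C->BBD, D->CB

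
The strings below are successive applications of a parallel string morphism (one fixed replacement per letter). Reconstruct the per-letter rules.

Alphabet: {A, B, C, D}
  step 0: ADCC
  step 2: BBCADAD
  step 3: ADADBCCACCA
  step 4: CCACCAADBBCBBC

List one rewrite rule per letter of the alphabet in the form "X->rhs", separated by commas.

  step 3 ⇒ step 4: ADADBCCACCA ⇒ C·CA·C·CA·AD·B·B·C·B·B·C
    A ↦ C
    B ↦ AD
    C ↦ B
    D ↦ CA

A->C, B->AD, C->B, D->CA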